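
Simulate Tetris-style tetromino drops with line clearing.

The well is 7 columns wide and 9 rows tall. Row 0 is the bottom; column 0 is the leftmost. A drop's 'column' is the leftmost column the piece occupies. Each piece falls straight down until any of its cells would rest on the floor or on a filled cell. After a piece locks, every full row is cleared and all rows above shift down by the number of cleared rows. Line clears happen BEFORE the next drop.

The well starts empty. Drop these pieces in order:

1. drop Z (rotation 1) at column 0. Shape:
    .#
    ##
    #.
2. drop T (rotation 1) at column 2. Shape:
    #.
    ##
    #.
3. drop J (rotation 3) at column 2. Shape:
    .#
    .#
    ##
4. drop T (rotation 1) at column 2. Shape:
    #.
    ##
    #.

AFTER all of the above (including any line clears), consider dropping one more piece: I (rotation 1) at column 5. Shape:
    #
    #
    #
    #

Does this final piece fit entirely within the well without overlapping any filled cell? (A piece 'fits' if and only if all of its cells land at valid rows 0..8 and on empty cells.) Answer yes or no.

Drop 1: Z rot1 at col 0 lands with bottom-row=0; cleared 0 line(s) (total 0); column heights now [2 3 0 0 0 0 0], max=3
Drop 2: T rot1 at col 2 lands with bottom-row=0; cleared 0 line(s) (total 0); column heights now [2 3 3 2 0 0 0], max=3
Drop 3: J rot3 at col 2 lands with bottom-row=3; cleared 0 line(s) (total 0); column heights now [2 3 4 6 0 0 0], max=6
Drop 4: T rot1 at col 2 lands with bottom-row=5; cleared 0 line(s) (total 0); column heights now [2 3 8 7 0 0 0], max=8
Test piece I rot1 at col 5 (width 1): heights before test = [2 3 8 7 0 0 0]; fits = True

Answer: yes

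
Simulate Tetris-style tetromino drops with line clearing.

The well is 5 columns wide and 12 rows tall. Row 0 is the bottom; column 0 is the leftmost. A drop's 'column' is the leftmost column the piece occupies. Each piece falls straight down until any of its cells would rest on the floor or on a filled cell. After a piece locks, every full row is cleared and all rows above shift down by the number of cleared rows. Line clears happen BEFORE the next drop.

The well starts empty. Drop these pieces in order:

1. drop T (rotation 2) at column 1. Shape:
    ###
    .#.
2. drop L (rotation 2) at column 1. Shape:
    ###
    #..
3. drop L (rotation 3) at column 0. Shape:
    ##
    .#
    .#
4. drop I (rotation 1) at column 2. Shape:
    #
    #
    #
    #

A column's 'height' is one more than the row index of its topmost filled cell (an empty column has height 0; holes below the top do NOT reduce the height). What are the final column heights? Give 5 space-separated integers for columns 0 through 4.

Drop 1: T rot2 at col 1 lands with bottom-row=0; cleared 0 line(s) (total 0); column heights now [0 2 2 2 0], max=2
Drop 2: L rot2 at col 1 lands with bottom-row=2; cleared 0 line(s) (total 0); column heights now [0 4 4 4 0], max=4
Drop 3: L rot3 at col 0 lands with bottom-row=4; cleared 0 line(s) (total 0); column heights now [7 7 4 4 0], max=7
Drop 4: I rot1 at col 2 lands with bottom-row=4; cleared 0 line(s) (total 0); column heights now [7 7 8 4 0], max=8

Answer: 7 7 8 4 0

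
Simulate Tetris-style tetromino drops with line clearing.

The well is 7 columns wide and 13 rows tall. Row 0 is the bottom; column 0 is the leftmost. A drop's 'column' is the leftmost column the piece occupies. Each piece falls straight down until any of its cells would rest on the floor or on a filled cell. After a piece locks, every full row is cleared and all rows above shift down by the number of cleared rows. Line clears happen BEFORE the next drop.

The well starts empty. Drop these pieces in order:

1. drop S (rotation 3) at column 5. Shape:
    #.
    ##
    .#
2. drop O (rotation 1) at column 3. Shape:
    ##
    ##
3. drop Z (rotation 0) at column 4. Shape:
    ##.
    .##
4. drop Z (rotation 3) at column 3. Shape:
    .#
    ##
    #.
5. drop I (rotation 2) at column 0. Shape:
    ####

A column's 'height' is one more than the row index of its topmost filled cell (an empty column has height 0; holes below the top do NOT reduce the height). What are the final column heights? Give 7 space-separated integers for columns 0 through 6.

Answer: 7 7 7 7 7 5 4

Derivation:
Drop 1: S rot3 at col 5 lands with bottom-row=0; cleared 0 line(s) (total 0); column heights now [0 0 0 0 0 3 2], max=3
Drop 2: O rot1 at col 3 lands with bottom-row=0; cleared 0 line(s) (total 0); column heights now [0 0 0 2 2 3 2], max=3
Drop 3: Z rot0 at col 4 lands with bottom-row=3; cleared 0 line(s) (total 0); column heights now [0 0 0 2 5 5 4], max=5
Drop 4: Z rot3 at col 3 lands with bottom-row=4; cleared 0 line(s) (total 0); column heights now [0 0 0 6 7 5 4], max=7
Drop 5: I rot2 at col 0 lands with bottom-row=6; cleared 0 line(s) (total 0); column heights now [7 7 7 7 7 5 4], max=7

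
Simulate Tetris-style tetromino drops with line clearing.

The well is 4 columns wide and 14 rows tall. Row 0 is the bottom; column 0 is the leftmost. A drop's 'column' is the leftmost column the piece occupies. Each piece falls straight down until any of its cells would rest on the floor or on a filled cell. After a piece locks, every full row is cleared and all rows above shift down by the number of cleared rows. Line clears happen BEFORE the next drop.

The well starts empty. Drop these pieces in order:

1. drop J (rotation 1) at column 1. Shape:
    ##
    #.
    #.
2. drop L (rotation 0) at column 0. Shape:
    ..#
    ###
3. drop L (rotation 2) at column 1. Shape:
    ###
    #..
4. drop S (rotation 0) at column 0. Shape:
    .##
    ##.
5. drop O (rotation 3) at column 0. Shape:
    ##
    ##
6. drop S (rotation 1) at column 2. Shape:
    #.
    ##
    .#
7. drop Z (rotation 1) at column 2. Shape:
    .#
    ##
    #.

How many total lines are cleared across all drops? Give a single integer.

Answer: 1

Derivation:
Drop 1: J rot1 at col 1 lands with bottom-row=0; cleared 0 line(s) (total 0); column heights now [0 3 3 0], max=3
Drop 2: L rot0 at col 0 lands with bottom-row=3; cleared 0 line(s) (total 0); column heights now [4 4 5 0], max=5
Drop 3: L rot2 at col 1 lands with bottom-row=4; cleared 0 line(s) (total 0); column heights now [4 6 6 6], max=6
Drop 4: S rot0 at col 0 lands with bottom-row=6; cleared 0 line(s) (total 0); column heights now [7 8 8 6], max=8
Drop 5: O rot3 at col 0 lands with bottom-row=8; cleared 0 line(s) (total 0); column heights now [10 10 8 6], max=10
Drop 6: S rot1 at col 2 lands with bottom-row=7; cleared 1 line(s) (total 1); column heights now [9 9 9 8], max=9
Drop 7: Z rot1 at col 2 lands with bottom-row=9; cleared 0 line(s) (total 1); column heights now [9 9 11 12], max=12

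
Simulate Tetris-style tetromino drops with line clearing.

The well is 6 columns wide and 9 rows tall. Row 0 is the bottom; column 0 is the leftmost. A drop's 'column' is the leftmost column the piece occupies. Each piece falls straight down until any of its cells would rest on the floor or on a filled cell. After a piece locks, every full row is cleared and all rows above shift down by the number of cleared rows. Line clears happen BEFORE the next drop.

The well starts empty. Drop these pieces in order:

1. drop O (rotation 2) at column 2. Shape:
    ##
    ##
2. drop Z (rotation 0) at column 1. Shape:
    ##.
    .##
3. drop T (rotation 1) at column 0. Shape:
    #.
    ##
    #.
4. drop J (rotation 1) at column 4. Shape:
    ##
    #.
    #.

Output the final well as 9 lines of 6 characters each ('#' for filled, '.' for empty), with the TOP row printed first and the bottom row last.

Drop 1: O rot2 at col 2 lands with bottom-row=0; cleared 0 line(s) (total 0); column heights now [0 0 2 2 0 0], max=2
Drop 2: Z rot0 at col 1 lands with bottom-row=2; cleared 0 line(s) (total 0); column heights now [0 4 4 3 0 0], max=4
Drop 3: T rot1 at col 0 lands with bottom-row=3; cleared 0 line(s) (total 0); column heights now [6 5 4 3 0 0], max=6
Drop 4: J rot1 at col 4 lands with bottom-row=0; cleared 0 line(s) (total 0); column heights now [6 5 4 3 3 3], max=6

Answer: ......
......
......
#.....
##....
###...
..####
..###.
..###.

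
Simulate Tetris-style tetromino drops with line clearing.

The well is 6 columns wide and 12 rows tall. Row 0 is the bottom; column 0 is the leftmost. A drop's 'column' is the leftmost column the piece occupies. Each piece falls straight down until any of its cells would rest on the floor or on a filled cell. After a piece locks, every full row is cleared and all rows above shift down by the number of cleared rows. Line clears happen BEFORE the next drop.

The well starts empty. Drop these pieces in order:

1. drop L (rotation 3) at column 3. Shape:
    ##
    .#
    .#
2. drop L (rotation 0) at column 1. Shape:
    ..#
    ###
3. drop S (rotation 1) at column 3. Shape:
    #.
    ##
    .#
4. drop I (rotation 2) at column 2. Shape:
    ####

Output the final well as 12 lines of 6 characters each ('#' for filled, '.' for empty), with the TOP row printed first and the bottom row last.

Drop 1: L rot3 at col 3 lands with bottom-row=0; cleared 0 line(s) (total 0); column heights now [0 0 0 3 3 0], max=3
Drop 2: L rot0 at col 1 lands with bottom-row=3; cleared 0 line(s) (total 0); column heights now [0 4 4 5 3 0], max=5
Drop 3: S rot1 at col 3 lands with bottom-row=4; cleared 0 line(s) (total 0); column heights now [0 4 4 7 6 0], max=7
Drop 4: I rot2 at col 2 lands with bottom-row=7; cleared 0 line(s) (total 0); column heights now [0 4 8 8 8 8], max=8

Answer: ......
......
......
......
..####
...#..
...##.
...##.
.###..
...##.
....#.
....#.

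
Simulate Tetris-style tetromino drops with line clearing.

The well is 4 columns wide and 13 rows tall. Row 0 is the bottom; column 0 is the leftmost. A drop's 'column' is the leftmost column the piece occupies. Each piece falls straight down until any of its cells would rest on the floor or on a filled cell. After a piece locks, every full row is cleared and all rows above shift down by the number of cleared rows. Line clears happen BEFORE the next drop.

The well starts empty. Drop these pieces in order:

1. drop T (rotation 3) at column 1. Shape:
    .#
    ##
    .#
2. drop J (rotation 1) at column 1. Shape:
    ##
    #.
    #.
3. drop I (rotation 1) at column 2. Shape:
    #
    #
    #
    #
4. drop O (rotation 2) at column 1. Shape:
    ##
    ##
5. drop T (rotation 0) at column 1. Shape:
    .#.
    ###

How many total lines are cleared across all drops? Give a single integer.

Answer: 0

Derivation:
Drop 1: T rot3 at col 1 lands with bottom-row=0; cleared 0 line(s) (total 0); column heights now [0 2 3 0], max=3
Drop 2: J rot1 at col 1 lands with bottom-row=2; cleared 0 line(s) (total 0); column heights now [0 5 5 0], max=5
Drop 3: I rot1 at col 2 lands with bottom-row=5; cleared 0 line(s) (total 0); column heights now [0 5 9 0], max=9
Drop 4: O rot2 at col 1 lands with bottom-row=9; cleared 0 line(s) (total 0); column heights now [0 11 11 0], max=11
Drop 5: T rot0 at col 1 lands with bottom-row=11; cleared 0 line(s) (total 0); column heights now [0 12 13 12], max=13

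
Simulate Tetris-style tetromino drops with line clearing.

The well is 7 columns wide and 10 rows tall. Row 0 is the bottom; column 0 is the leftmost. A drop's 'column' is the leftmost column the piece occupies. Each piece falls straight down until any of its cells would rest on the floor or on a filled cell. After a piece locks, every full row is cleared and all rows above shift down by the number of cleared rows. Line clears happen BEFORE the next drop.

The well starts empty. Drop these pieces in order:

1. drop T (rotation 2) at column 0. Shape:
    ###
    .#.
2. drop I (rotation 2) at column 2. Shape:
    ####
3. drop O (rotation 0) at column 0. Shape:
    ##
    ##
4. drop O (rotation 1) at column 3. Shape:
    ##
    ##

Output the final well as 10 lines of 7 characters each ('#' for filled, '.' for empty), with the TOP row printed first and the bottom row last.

Answer: .......
.......
.......
.......
.......
...##..
##.##..
######.
###....
.#.....

Derivation:
Drop 1: T rot2 at col 0 lands with bottom-row=0; cleared 0 line(s) (total 0); column heights now [2 2 2 0 0 0 0], max=2
Drop 2: I rot2 at col 2 lands with bottom-row=2; cleared 0 line(s) (total 0); column heights now [2 2 3 3 3 3 0], max=3
Drop 3: O rot0 at col 0 lands with bottom-row=2; cleared 0 line(s) (total 0); column heights now [4 4 3 3 3 3 0], max=4
Drop 4: O rot1 at col 3 lands with bottom-row=3; cleared 0 line(s) (total 0); column heights now [4 4 3 5 5 3 0], max=5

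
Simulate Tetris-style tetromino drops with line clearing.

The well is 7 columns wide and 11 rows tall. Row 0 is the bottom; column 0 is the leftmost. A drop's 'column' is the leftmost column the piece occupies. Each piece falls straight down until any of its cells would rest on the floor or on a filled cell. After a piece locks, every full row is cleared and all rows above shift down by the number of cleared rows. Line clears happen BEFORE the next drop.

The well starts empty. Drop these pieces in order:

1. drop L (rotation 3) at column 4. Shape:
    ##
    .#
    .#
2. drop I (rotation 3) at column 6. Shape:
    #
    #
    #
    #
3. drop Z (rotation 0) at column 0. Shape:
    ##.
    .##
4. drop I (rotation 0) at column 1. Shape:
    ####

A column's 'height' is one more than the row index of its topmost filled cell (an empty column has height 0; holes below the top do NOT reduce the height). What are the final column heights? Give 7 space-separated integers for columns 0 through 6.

Drop 1: L rot3 at col 4 lands with bottom-row=0; cleared 0 line(s) (total 0); column heights now [0 0 0 0 3 3 0], max=3
Drop 2: I rot3 at col 6 lands with bottom-row=0; cleared 0 line(s) (total 0); column heights now [0 0 0 0 3 3 4], max=4
Drop 3: Z rot0 at col 0 lands with bottom-row=0; cleared 0 line(s) (total 0); column heights now [2 2 1 0 3 3 4], max=4
Drop 4: I rot0 at col 1 lands with bottom-row=3; cleared 0 line(s) (total 0); column heights now [2 4 4 4 4 3 4], max=4

Answer: 2 4 4 4 4 3 4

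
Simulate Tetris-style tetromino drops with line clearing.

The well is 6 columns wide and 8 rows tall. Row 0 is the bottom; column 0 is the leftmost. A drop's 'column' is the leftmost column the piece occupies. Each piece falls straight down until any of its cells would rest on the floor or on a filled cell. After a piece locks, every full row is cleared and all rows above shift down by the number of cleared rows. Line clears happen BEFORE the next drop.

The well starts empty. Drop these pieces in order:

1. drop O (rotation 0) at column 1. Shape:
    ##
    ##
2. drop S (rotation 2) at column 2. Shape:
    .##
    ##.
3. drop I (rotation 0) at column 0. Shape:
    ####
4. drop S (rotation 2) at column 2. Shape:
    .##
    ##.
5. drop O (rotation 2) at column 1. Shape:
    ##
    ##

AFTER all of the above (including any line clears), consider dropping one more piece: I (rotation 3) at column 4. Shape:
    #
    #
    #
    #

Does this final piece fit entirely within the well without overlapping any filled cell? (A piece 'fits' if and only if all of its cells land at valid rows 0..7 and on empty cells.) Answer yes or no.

Answer: no

Derivation:
Drop 1: O rot0 at col 1 lands with bottom-row=0; cleared 0 line(s) (total 0); column heights now [0 2 2 0 0 0], max=2
Drop 2: S rot2 at col 2 lands with bottom-row=2; cleared 0 line(s) (total 0); column heights now [0 2 3 4 4 0], max=4
Drop 3: I rot0 at col 0 lands with bottom-row=4; cleared 0 line(s) (total 0); column heights now [5 5 5 5 4 0], max=5
Drop 4: S rot2 at col 2 lands with bottom-row=5; cleared 0 line(s) (total 0); column heights now [5 5 6 7 7 0], max=7
Drop 5: O rot2 at col 1 lands with bottom-row=6; cleared 0 line(s) (total 0); column heights now [5 8 8 7 7 0], max=8
Test piece I rot3 at col 4 (width 1): heights before test = [5 8 8 7 7 0]; fits = False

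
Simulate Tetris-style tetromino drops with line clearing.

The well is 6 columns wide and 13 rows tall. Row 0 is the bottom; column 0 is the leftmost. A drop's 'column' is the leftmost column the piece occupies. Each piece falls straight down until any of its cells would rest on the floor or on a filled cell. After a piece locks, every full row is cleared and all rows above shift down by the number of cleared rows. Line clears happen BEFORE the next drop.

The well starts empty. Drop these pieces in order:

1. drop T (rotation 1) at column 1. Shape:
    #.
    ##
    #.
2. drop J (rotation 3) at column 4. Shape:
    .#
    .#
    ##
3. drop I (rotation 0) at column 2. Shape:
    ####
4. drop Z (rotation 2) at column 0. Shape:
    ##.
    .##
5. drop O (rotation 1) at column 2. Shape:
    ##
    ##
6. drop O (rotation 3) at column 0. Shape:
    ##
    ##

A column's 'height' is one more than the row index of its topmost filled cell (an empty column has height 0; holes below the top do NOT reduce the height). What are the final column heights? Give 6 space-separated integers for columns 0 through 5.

Drop 1: T rot1 at col 1 lands with bottom-row=0; cleared 0 line(s) (total 0); column heights now [0 3 2 0 0 0], max=3
Drop 2: J rot3 at col 4 lands with bottom-row=0; cleared 0 line(s) (total 0); column heights now [0 3 2 0 1 3], max=3
Drop 3: I rot0 at col 2 lands with bottom-row=3; cleared 0 line(s) (total 0); column heights now [0 3 4 4 4 4], max=4
Drop 4: Z rot2 at col 0 lands with bottom-row=4; cleared 0 line(s) (total 0); column heights now [6 6 5 4 4 4], max=6
Drop 5: O rot1 at col 2 lands with bottom-row=5; cleared 0 line(s) (total 0); column heights now [6 6 7 7 4 4], max=7
Drop 6: O rot3 at col 0 lands with bottom-row=6; cleared 0 line(s) (total 0); column heights now [8 8 7 7 4 4], max=8

Answer: 8 8 7 7 4 4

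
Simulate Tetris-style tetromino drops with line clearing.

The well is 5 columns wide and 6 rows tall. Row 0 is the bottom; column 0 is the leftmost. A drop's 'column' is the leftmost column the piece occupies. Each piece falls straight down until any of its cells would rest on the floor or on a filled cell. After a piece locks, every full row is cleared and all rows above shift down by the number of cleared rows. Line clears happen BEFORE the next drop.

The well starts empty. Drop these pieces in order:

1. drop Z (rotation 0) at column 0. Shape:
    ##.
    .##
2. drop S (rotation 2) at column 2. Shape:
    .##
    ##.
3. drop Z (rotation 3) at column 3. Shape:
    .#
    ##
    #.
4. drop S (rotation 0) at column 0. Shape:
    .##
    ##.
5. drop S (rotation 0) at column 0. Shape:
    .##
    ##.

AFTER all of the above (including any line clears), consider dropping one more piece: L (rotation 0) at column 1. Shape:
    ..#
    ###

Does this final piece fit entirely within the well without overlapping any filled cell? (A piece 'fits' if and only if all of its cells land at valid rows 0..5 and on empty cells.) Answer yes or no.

Answer: no

Derivation:
Drop 1: Z rot0 at col 0 lands with bottom-row=0; cleared 0 line(s) (total 0); column heights now [2 2 1 0 0], max=2
Drop 2: S rot2 at col 2 lands with bottom-row=1; cleared 0 line(s) (total 0); column heights now [2 2 2 3 3], max=3
Drop 3: Z rot3 at col 3 lands with bottom-row=3; cleared 0 line(s) (total 0); column heights now [2 2 2 5 6], max=6
Drop 4: S rot0 at col 0 lands with bottom-row=2; cleared 0 line(s) (total 0); column heights now [3 4 4 5 6], max=6
Drop 5: S rot0 at col 0 lands with bottom-row=4; cleared 0 line(s) (total 0); column heights now [5 6 6 5 6], max=6
Test piece L rot0 at col 1 (width 3): heights before test = [5 6 6 5 6]; fits = False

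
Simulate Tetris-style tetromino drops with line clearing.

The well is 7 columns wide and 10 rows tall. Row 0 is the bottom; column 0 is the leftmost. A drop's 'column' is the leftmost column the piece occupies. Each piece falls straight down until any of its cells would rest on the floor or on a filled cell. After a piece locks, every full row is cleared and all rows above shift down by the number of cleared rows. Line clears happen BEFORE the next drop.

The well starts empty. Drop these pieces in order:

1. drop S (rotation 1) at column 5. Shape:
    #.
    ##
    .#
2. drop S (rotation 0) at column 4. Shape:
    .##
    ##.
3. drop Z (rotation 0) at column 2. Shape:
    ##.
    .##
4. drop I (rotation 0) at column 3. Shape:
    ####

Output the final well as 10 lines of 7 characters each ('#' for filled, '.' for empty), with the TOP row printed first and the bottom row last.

Answer: .......
.......
.......
...####
..##...
...####
....##.
.....#.
.....##
......#

Derivation:
Drop 1: S rot1 at col 5 lands with bottom-row=0; cleared 0 line(s) (total 0); column heights now [0 0 0 0 0 3 2], max=3
Drop 2: S rot0 at col 4 lands with bottom-row=3; cleared 0 line(s) (total 0); column heights now [0 0 0 0 4 5 5], max=5
Drop 3: Z rot0 at col 2 lands with bottom-row=4; cleared 0 line(s) (total 0); column heights now [0 0 6 6 5 5 5], max=6
Drop 4: I rot0 at col 3 lands with bottom-row=6; cleared 0 line(s) (total 0); column heights now [0 0 6 7 7 7 7], max=7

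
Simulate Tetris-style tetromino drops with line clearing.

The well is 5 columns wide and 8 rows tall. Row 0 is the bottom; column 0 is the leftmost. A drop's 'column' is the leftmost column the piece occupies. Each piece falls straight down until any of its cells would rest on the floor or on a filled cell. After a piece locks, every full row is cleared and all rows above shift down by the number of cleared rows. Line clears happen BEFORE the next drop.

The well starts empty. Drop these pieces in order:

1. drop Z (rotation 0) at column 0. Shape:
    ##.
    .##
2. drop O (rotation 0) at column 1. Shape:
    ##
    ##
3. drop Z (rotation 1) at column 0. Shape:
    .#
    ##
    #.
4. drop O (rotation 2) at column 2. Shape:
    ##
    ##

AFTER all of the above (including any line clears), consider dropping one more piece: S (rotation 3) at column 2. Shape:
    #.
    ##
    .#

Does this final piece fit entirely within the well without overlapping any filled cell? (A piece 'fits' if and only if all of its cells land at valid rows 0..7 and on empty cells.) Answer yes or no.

Answer: no

Derivation:
Drop 1: Z rot0 at col 0 lands with bottom-row=0; cleared 0 line(s) (total 0); column heights now [2 2 1 0 0], max=2
Drop 2: O rot0 at col 1 lands with bottom-row=2; cleared 0 line(s) (total 0); column heights now [2 4 4 0 0], max=4
Drop 3: Z rot1 at col 0 lands with bottom-row=3; cleared 0 line(s) (total 0); column heights now [5 6 4 0 0], max=6
Drop 4: O rot2 at col 2 lands with bottom-row=4; cleared 0 line(s) (total 0); column heights now [5 6 6 6 0], max=6
Test piece S rot3 at col 2 (width 2): heights before test = [5 6 6 6 0]; fits = False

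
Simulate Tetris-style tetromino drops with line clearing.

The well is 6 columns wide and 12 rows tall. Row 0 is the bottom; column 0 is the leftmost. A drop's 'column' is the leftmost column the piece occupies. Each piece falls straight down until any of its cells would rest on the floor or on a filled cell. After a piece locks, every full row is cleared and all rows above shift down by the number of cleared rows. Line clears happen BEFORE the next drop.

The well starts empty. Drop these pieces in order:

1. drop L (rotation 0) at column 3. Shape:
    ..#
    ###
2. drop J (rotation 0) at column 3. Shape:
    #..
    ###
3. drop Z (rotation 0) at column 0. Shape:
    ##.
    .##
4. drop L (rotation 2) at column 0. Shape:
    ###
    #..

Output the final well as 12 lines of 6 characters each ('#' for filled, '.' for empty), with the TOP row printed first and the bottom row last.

Answer: ......
......
......
......
......
......
......
......
####..
#..###
##...#
.#####

Derivation:
Drop 1: L rot0 at col 3 lands with bottom-row=0; cleared 0 line(s) (total 0); column heights now [0 0 0 1 1 2], max=2
Drop 2: J rot0 at col 3 lands with bottom-row=2; cleared 0 line(s) (total 0); column heights now [0 0 0 4 3 3], max=4
Drop 3: Z rot0 at col 0 lands with bottom-row=0; cleared 0 line(s) (total 0); column heights now [2 2 1 4 3 3], max=4
Drop 4: L rot2 at col 0 lands with bottom-row=2; cleared 0 line(s) (total 0); column heights now [4 4 4 4 3 3], max=4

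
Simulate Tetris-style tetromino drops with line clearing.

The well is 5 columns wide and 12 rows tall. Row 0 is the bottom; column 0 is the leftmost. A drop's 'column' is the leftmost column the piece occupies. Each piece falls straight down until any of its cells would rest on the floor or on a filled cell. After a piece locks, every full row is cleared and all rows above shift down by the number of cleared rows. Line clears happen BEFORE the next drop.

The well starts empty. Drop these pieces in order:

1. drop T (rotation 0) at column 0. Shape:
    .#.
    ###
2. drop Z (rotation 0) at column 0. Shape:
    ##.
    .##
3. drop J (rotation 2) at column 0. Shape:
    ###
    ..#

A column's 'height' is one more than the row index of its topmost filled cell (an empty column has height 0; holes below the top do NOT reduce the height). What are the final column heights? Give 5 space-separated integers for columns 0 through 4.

Answer: 5 5 5 0 0

Derivation:
Drop 1: T rot0 at col 0 lands with bottom-row=0; cleared 0 line(s) (total 0); column heights now [1 2 1 0 0], max=2
Drop 2: Z rot0 at col 0 lands with bottom-row=2; cleared 0 line(s) (total 0); column heights now [4 4 3 0 0], max=4
Drop 3: J rot2 at col 0 lands with bottom-row=3; cleared 0 line(s) (total 0); column heights now [5 5 5 0 0], max=5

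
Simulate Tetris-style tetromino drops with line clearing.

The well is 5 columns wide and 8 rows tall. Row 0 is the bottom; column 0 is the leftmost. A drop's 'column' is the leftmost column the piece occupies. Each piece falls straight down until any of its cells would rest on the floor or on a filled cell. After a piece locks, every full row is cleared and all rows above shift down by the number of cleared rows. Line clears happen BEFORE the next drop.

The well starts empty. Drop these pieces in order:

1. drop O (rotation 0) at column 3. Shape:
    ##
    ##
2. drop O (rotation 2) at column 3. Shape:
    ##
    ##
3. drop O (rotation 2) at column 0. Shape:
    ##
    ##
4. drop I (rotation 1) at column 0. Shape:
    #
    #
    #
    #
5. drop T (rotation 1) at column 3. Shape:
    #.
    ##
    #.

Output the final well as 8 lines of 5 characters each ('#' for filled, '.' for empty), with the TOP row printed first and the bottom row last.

Drop 1: O rot0 at col 3 lands with bottom-row=0; cleared 0 line(s) (total 0); column heights now [0 0 0 2 2], max=2
Drop 2: O rot2 at col 3 lands with bottom-row=2; cleared 0 line(s) (total 0); column heights now [0 0 0 4 4], max=4
Drop 3: O rot2 at col 0 lands with bottom-row=0; cleared 0 line(s) (total 0); column heights now [2 2 0 4 4], max=4
Drop 4: I rot1 at col 0 lands with bottom-row=2; cleared 0 line(s) (total 0); column heights now [6 2 0 4 4], max=6
Drop 5: T rot1 at col 3 lands with bottom-row=4; cleared 0 line(s) (total 0); column heights now [6 2 0 7 6], max=7

Answer: .....
...#.
#..##
#..#.
#..##
#..##
##.##
##.##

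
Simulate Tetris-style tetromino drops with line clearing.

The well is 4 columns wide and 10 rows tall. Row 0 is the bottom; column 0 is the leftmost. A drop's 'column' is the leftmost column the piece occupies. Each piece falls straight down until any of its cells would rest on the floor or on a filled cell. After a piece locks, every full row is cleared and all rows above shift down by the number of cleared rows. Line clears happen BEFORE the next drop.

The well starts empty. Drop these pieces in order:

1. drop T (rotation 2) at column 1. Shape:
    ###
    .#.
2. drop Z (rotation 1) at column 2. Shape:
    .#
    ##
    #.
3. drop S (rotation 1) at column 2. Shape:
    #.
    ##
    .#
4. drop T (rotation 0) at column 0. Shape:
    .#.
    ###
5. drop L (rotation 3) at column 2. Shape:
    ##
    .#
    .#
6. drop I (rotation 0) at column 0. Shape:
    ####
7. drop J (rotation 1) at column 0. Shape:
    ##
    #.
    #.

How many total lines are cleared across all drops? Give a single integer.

Drop 1: T rot2 at col 1 lands with bottom-row=0; cleared 0 line(s) (total 0); column heights now [0 2 2 2], max=2
Drop 2: Z rot1 at col 2 lands with bottom-row=2; cleared 0 line(s) (total 0); column heights now [0 2 4 5], max=5
Drop 3: S rot1 at col 2 lands with bottom-row=5; cleared 0 line(s) (total 0); column heights now [0 2 8 7], max=8
Drop 4: T rot0 at col 0 lands with bottom-row=8; cleared 0 line(s) (total 0); column heights now [9 10 9 7], max=10
Drop 5: L rot3 at col 2 lands with bottom-row=7; cleared 1 line(s) (total 1); column heights now [0 9 9 9], max=9
Drop 6: I rot0 at col 0 lands with bottom-row=9; cleared 1 line(s) (total 2); column heights now [0 9 9 9], max=9
Drop 7: J rot1 at col 0 lands with bottom-row=7; cleared 1 line(s) (total 3); column heights now [9 9 8 8], max=9

Answer: 3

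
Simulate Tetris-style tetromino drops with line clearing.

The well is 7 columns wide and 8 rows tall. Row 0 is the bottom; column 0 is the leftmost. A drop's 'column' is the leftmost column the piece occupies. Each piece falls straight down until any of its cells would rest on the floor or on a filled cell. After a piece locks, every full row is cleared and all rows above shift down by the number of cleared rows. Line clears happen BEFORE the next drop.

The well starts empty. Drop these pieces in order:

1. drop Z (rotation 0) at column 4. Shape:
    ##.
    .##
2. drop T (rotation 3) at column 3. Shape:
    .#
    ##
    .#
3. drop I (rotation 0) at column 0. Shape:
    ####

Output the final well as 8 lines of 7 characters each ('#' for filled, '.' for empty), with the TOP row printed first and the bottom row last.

Answer: .......
.......
.......
#####..
...##..
....#..
....##.
.....##

Derivation:
Drop 1: Z rot0 at col 4 lands with bottom-row=0; cleared 0 line(s) (total 0); column heights now [0 0 0 0 2 2 1], max=2
Drop 2: T rot3 at col 3 lands with bottom-row=2; cleared 0 line(s) (total 0); column heights now [0 0 0 4 5 2 1], max=5
Drop 3: I rot0 at col 0 lands with bottom-row=4; cleared 0 line(s) (total 0); column heights now [5 5 5 5 5 2 1], max=5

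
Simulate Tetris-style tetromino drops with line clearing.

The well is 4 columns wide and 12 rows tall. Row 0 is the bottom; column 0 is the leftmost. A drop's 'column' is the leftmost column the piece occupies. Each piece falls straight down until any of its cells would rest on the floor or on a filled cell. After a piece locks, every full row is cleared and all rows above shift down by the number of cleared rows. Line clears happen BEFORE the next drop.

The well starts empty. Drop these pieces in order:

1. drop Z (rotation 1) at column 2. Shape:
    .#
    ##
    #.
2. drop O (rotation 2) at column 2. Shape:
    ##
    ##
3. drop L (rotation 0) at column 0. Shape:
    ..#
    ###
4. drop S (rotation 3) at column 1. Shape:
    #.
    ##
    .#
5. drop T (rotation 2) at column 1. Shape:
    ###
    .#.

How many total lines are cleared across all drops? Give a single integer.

Answer: 0

Derivation:
Drop 1: Z rot1 at col 2 lands with bottom-row=0; cleared 0 line(s) (total 0); column heights now [0 0 2 3], max=3
Drop 2: O rot2 at col 2 lands with bottom-row=3; cleared 0 line(s) (total 0); column heights now [0 0 5 5], max=5
Drop 3: L rot0 at col 0 lands with bottom-row=5; cleared 0 line(s) (total 0); column heights now [6 6 7 5], max=7
Drop 4: S rot3 at col 1 lands with bottom-row=7; cleared 0 line(s) (total 0); column heights now [6 10 9 5], max=10
Drop 5: T rot2 at col 1 lands with bottom-row=9; cleared 0 line(s) (total 0); column heights now [6 11 11 11], max=11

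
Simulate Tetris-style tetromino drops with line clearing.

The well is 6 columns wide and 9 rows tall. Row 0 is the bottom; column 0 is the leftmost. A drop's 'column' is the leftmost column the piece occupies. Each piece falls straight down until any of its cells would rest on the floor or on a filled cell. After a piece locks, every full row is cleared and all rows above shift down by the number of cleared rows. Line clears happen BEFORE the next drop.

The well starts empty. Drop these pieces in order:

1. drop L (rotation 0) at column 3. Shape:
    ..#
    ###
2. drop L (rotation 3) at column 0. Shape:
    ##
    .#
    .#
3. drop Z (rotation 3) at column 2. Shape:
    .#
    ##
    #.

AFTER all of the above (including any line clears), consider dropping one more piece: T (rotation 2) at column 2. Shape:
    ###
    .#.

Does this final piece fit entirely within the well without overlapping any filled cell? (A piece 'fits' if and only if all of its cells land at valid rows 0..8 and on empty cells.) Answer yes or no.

Answer: yes

Derivation:
Drop 1: L rot0 at col 3 lands with bottom-row=0; cleared 0 line(s) (total 0); column heights now [0 0 0 1 1 2], max=2
Drop 2: L rot3 at col 0 lands with bottom-row=0; cleared 0 line(s) (total 0); column heights now [3 3 0 1 1 2], max=3
Drop 3: Z rot3 at col 2 lands with bottom-row=0; cleared 0 line(s) (total 0); column heights now [3 3 2 3 1 2], max=3
Test piece T rot2 at col 2 (width 3): heights before test = [3 3 2 3 1 2]; fits = True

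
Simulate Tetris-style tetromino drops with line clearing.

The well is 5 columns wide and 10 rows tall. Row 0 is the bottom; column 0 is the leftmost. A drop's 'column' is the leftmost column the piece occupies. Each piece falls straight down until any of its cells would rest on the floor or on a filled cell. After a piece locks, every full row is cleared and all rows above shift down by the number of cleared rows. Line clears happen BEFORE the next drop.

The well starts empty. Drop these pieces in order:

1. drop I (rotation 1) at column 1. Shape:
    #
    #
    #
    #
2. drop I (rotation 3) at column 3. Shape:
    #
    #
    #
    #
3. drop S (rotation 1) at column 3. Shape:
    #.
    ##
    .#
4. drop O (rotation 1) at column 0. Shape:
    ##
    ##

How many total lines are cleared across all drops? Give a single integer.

Drop 1: I rot1 at col 1 lands with bottom-row=0; cleared 0 line(s) (total 0); column heights now [0 4 0 0 0], max=4
Drop 2: I rot3 at col 3 lands with bottom-row=0; cleared 0 line(s) (total 0); column heights now [0 4 0 4 0], max=4
Drop 3: S rot1 at col 3 lands with bottom-row=3; cleared 0 line(s) (total 0); column heights now [0 4 0 6 5], max=6
Drop 4: O rot1 at col 0 lands with bottom-row=4; cleared 0 line(s) (total 0); column heights now [6 6 0 6 5], max=6

Answer: 0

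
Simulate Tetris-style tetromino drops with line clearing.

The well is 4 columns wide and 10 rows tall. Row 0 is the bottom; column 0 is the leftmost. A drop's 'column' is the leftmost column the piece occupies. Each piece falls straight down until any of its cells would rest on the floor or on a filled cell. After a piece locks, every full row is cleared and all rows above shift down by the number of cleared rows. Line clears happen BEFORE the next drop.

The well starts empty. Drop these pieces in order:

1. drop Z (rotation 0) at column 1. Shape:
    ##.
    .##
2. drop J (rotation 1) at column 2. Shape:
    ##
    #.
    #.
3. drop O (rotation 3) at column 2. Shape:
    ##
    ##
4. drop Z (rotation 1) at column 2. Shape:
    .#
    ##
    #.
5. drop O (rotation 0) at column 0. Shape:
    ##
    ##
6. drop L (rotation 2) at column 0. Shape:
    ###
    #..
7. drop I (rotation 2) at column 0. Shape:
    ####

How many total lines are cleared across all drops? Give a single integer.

Drop 1: Z rot0 at col 1 lands with bottom-row=0; cleared 0 line(s) (total 0); column heights now [0 2 2 1], max=2
Drop 2: J rot1 at col 2 lands with bottom-row=2; cleared 0 line(s) (total 0); column heights now [0 2 5 5], max=5
Drop 3: O rot3 at col 2 lands with bottom-row=5; cleared 0 line(s) (total 0); column heights now [0 2 7 7], max=7
Drop 4: Z rot1 at col 2 lands with bottom-row=7; cleared 0 line(s) (total 0); column heights now [0 2 9 10], max=10
Drop 5: O rot0 at col 0 lands with bottom-row=2; cleared 0 line(s) (total 0); column heights now [4 4 9 10], max=10
Drop 6: L rot2 at col 0 lands with bottom-row=8; cleared 1 line(s) (total 1); column heights now [9 4 9 9], max=9
Drop 7: I rot2 at col 0 lands with bottom-row=9; cleared 1 line(s) (total 2); column heights now [9 4 9 9], max=9

Answer: 2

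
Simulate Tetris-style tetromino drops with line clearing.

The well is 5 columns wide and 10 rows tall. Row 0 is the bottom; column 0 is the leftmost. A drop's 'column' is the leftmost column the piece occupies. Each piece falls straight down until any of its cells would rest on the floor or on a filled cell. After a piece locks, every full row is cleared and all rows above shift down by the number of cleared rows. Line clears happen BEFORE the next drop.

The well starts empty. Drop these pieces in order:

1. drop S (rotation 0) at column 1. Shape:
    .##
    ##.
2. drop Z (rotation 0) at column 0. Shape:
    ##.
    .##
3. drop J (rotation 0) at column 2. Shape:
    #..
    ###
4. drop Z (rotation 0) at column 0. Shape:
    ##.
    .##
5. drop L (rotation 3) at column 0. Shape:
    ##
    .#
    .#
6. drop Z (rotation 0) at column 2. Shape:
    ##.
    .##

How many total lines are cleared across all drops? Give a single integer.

Answer: 1

Derivation:
Drop 1: S rot0 at col 1 lands with bottom-row=0; cleared 0 line(s) (total 0); column heights now [0 1 2 2 0], max=2
Drop 2: Z rot0 at col 0 lands with bottom-row=2; cleared 0 line(s) (total 0); column heights now [4 4 3 2 0], max=4
Drop 3: J rot0 at col 2 lands with bottom-row=3; cleared 1 line(s) (total 1); column heights now [0 3 4 2 0], max=4
Drop 4: Z rot0 at col 0 lands with bottom-row=4; cleared 0 line(s) (total 1); column heights now [6 6 5 2 0], max=6
Drop 5: L rot3 at col 0 lands with bottom-row=6; cleared 0 line(s) (total 1); column heights now [9 9 5 2 0], max=9
Drop 6: Z rot0 at col 2 lands with bottom-row=4; cleared 0 line(s) (total 1); column heights now [9 9 6 6 5], max=9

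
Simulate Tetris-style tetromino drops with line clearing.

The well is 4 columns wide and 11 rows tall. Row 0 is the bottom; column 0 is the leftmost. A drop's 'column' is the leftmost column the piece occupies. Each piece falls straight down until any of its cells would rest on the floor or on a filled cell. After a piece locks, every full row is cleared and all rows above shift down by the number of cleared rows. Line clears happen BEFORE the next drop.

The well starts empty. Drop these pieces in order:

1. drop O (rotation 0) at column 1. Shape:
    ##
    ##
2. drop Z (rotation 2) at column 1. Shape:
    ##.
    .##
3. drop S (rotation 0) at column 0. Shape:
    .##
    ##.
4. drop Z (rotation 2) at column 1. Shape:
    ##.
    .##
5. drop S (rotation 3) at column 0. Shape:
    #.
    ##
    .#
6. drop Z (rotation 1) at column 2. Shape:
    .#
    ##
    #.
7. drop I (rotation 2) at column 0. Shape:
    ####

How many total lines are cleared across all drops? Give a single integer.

Drop 1: O rot0 at col 1 lands with bottom-row=0; cleared 0 line(s) (total 0); column heights now [0 2 2 0], max=2
Drop 2: Z rot2 at col 1 lands with bottom-row=2; cleared 0 line(s) (total 0); column heights now [0 4 4 3], max=4
Drop 3: S rot0 at col 0 lands with bottom-row=4; cleared 0 line(s) (total 0); column heights now [5 6 6 3], max=6
Drop 4: Z rot2 at col 1 lands with bottom-row=6; cleared 0 line(s) (total 0); column heights now [5 8 8 7], max=8
Drop 5: S rot3 at col 0 lands with bottom-row=8; cleared 0 line(s) (total 0); column heights now [11 10 8 7], max=11
Drop 6: Z rot1 at col 2 lands with bottom-row=8; cleared 1 line(s) (total 1); column heights now [10 9 9 10], max=10
Drop 7: I rot2 at col 0 lands with bottom-row=10; cleared 1 line(s) (total 2); column heights now [10 9 9 10], max=10

Answer: 2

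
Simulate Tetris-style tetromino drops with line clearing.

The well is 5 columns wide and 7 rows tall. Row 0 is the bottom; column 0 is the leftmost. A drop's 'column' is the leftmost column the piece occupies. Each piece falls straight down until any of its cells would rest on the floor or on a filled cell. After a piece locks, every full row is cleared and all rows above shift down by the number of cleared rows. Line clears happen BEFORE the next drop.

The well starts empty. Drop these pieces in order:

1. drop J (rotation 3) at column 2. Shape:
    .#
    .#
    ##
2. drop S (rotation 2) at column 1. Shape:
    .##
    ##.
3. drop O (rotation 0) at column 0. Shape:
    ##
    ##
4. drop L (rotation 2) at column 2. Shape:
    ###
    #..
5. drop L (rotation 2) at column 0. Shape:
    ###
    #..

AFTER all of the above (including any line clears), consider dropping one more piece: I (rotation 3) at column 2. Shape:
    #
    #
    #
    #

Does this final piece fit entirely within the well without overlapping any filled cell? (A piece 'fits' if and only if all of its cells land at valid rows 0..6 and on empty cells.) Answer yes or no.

Drop 1: J rot3 at col 2 lands with bottom-row=0; cleared 0 line(s) (total 0); column heights now [0 0 1 3 0], max=3
Drop 2: S rot2 at col 1 lands with bottom-row=2; cleared 0 line(s) (total 0); column heights now [0 3 4 4 0], max=4
Drop 3: O rot0 at col 0 lands with bottom-row=3; cleared 0 line(s) (total 0); column heights now [5 5 4 4 0], max=5
Drop 4: L rot2 at col 2 lands with bottom-row=4; cleared 0 line(s) (total 0); column heights now [5 5 6 6 6], max=6
Drop 5: L rot2 at col 0 lands with bottom-row=5; cleared 0 line(s) (total 0); column heights now [7 7 7 6 6], max=7
Test piece I rot3 at col 2 (width 1): heights before test = [7 7 7 6 6]; fits = False

Answer: no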